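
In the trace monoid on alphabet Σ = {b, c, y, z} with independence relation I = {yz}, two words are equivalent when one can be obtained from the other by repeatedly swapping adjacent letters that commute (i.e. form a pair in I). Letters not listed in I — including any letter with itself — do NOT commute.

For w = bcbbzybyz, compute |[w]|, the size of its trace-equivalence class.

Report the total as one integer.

4

0(b) covers ∅
1(c) covers 0:b
2(b) covers 1:c
3(b) covers 2:b
4(z) covers 3:b
5(y) covers 3:b
6(b) covers 4:z, 5:y
7(y) covers 6:b
8(z) covers 6:b
floor of heap: 0:b
completions by unplaced set U, small U first (add the entries for U minus each lowest piece of U):
  |U|=1: {7}:1  {8}:1
  |U|=2: {7,8}:2
  |U|=3: {6,7,8}:2
  |U|=4: {4,6,7,8}:2  {5,6,7,8}:2
  |U|=5: {4,5,6,7,8}:4
  |U|=6: {3,4,5,6,7,8}:4
  |U|=7: {2,3,4,5,6,7,8}:4
  start at 0(b): 4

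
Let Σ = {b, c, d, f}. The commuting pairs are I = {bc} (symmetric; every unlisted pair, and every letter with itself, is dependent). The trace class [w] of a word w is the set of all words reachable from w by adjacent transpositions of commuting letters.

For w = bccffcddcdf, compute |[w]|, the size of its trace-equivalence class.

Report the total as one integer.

3

#0=b has no predecessor
#1=c has no predecessor
#2=c depends on [1:c]
#3=f depends on [0:b, 2:c]
#4=f depends on [3:f]
#5=c depends on [4:f]
#6=d depends on [5:c]
#7=d depends on [6:d]
#8=c depends on [7:d]
#9=d depends on [8:c]
#10=f depends on [9:d]
sources: [0:b, 1:c]
N(rest) = Σ N(rest − s) over sources s of rest; N(one piece) = 1:
  size 1 → [10]=1
  size 2 → [9,10]=1
  size 3 → [8,9,10]=1
  size 4 → [7,8,9,10]=1
  size 5 → [6,7,8,9,10]=1
  size 6 → [5,6,7,8,9,10]=1
  size 7 → [4,5,6,7,8,9,10]=1
  size 8 → [3,4,5,6,7,8,9,10]=1
  size 9 → [0,3,4,5,6,7,8,9,10]=1  [2,3,4,5,6,7,8,9,10]=1
  first=0(b) contributes 1
  first=1(c) contributes 2
|[w]| = 3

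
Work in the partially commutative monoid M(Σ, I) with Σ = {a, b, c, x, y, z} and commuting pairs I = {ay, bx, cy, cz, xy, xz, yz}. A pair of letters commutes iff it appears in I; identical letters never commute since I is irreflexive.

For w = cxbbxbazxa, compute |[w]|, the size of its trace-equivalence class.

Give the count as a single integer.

drop 0:c onto floor
drop 1:x onto {0:c}
drop 2:b onto {0:c}
drop 3:b onto {2:b}
drop 4:x onto {1:x}
drop 5:b onto {3:b}
drop 6:a onto {4:x, 5:b}
drop 7:z onto {6:a}
drop 8:x onto {6:a}
drop 9:a onto {7:z, 8:x}
ground layer = {0:c}
drop-orders for the pieces not yet dropped (sum over which currently-grounded one goes next):
  1 to go: {9} 1
  2 to go: {7,9} 1  {8,9} 1
  3 to go: {7,8,9} 2
  4 to go: {6,7,8,9} 2
  5 to go: {4,6,7,8,9} 2  {5,6,7,8,9} 2
  6 to go: {1,4,6,7,8,9} 2  {3,5,6,7,8,9} 2  {4,5,6,7,8,9} 4
  7 to go: {1,4,5,6,7,8,9} 6  {2,3,5,6,7,8,9} 2  {3,4,5,6,7,8,9} 6
  8 to go: {1,3,4,5,6,7,8,9} 12  {2,3,4,5,6,7,8,9} 8
  if 0:c drops first: 20 orders

20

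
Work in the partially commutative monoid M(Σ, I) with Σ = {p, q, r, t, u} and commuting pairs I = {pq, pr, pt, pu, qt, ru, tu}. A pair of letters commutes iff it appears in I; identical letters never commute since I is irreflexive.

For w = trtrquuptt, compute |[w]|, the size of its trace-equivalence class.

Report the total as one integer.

100

0(t) covers ∅
1(r) covers 0:t
2(t) covers 1:r
3(r) covers 2:t
4(q) covers 3:r
5(u) covers 4:q
6(u) covers 5:u
7(p) covers ∅
8(t) covers 3:r
9(t) covers 8:t
floor of heap: 0:t, 7:p
completions by unplaced set U, small U first (add the entries for U minus each lowest piece of U):
  |U|=1: {6}:1  {7}:1  {9}:1
  |U|=2: {5,6}:1  {6,7}:2  {6,9}:2  {7,9}:2  {8,9}:1
  |U|=3: {4,5,6}:1  {5,6,7}:3  {5,6,9}:3  {6,7,9}:6  {6,8,9}:3  {7,8,9}:3
  |U|=4: {4,5,6,7}:4  {4,5,6,9}:4  {5,6,7,9}:12  {5,6,8,9}:6  {6,7,8,9}:12
  |U|=5: {4,5,6,7,9}:20  {4,5,6,8,9}:10  {5,6,7,8,9}:30
  |U|=6: {3,4,5,6,8,9}:10  {4,5,6,7,8,9}:60
  |U|=7: {2,3,4,5,6,8,9}:10  {3,4,5,6,7,8,9}:70
  |U|=8: {1,2,3,4,5,6,8,9}:10  {2,3,4,5,6,7,8,9}:80
  start at 0(t): 90
  start at 7(p): 10
sum over floor = 100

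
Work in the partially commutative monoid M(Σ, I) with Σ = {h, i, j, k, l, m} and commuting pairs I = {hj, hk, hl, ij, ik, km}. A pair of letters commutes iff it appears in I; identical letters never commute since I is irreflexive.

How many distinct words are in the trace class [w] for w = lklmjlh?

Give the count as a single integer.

3

piece 0:l — minimal
piece 1:k rests on {0:l}
piece 2:l rests on {1:k}
piece 3:m rests on {2:l}
piece 4:j rests on {3:m}
piece 5:l rests on {4:j}
piece 6:h rests on {3:m}
minimal pieces: {0:l}
ways to finish when only these pieces remain (= sum over removing one remaining piece with nothing left below it):
  1 left: {5}→1  {6}→1
  2 left: {4,5}→1  {5,6}→2
  3 left: {4,5,6}→3
  4 left: {3,4,5,6}→3
  5 left: {2,3,4,5,6}→3
  placing 0:l first → 3 extensions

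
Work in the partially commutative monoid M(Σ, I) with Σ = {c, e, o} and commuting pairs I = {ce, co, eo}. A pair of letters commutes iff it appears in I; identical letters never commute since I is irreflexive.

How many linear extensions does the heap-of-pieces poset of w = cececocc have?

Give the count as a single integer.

168

piece 0:c — minimal
piece 1:e — minimal
piece 2:c rests on {0:c}
piece 3:e rests on {1:e}
piece 4:c rests on {2:c}
piece 5:o — minimal
piece 6:c rests on {4:c}
piece 7:c rests on {6:c}
minimal pieces: {0:c, 1:e, 5:o}
ways to finish when only these pieces remain (= sum over removing one remaining piece with nothing left below it):
  1 left: {3}→1  {5}→1  {7}→1
  2 left: {1,3}→1  {3,5}→2  {3,7}→2  {5,7}→2  {6,7}→1
  3 left: {1,3,5}→3  {1,3,7}→3  {3,5,7}→6  {3,6,7}→3  {4,6,7}→1  {5,6,7}→3
  4 left: {1,3,5,7}→12  {1,3,6,7}→6  {2,4,6,7}→1  {3,4,6,7}→4  {3,5,6,7}→12  {4,5,6,7}→4
  5 left: {0,2,4,6,7}→1  {1,3,4,6,7}→10  {1,3,5,6,7}→30  {2,3,4,6,7}→5  {2,4,5,6,7}→5  {3,4,5,6,7}→20
  6 left: {0,2,3,4,6,7}→6  {0,2,4,5,6,7}→6  {1,2,3,4,6,7}→15  {1,3,4,5,6,7}→60  {2,3,4,5,6,7}→30
  placing 0:c first → 105 extensions
  placing 1:e first → 42 extensions
  placing 5:o first → 21 extensions
total linear extensions = 168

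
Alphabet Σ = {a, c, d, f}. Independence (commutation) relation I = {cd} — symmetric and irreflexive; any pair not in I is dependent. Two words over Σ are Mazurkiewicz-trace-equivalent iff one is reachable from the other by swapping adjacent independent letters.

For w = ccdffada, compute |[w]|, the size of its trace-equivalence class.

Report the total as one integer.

0(c) covers ∅
1(c) covers 0:c
2(d) covers ∅
3(f) covers 1:c, 2:d
4(f) covers 3:f
5(a) covers 4:f
6(d) covers 5:a
7(a) covers 6:d
floor of heap: 0:c, 2:d
completions by unplaced set U, small U first (add the entries for U minus each lowest piece of U):
  |U|=1: {7}:1
  |U|=2: {6,7}:1
  |U|=3: {5,6,7}:1
  |U|=4: {4,5,6,7}:1
  |U|=5: {3,4,5,6,7}:1
  |U|=6: {1,3,4,5,6,7}:1  {2,3,4,5,6,7}:1
  start at 0(c): 2
  start at 2(d): 1
sum over floor = 3

3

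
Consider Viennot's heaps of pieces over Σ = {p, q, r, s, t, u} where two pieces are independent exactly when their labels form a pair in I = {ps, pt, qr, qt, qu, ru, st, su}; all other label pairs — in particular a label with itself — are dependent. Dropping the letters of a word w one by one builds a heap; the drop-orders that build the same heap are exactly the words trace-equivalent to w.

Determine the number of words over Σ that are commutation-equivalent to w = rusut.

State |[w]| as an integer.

piece 0:r — minimal
piece 1:u — minimal
piece 2:s rests on {0:r}
piece 3:u rests on {1:u}
piece 4:t rests on {0:r, 3:u}
minimal pieces: {0:r, 1:u}
ways to finish when only these pieces remain (= sum over removing one remaining piece with nothing left below it):
  1 left: {2}→1  {4}→1
  2 left: {2,4}→2  {3,4}→1
  3 left: {0,2,4}→2  {1,3,4}→1  {2,3,4}→3
  placing 0:r first → 4 extensions
  placing 1:u first → 5 extensions
total linear extensions = 9

9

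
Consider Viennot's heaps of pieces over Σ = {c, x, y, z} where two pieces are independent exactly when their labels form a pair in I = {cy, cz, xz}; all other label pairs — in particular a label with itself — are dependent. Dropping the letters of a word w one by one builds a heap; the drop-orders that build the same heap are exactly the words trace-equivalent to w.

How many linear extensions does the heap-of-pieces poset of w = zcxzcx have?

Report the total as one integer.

drop 0:z onto floor
drop 1:c onto floor
drop 2:x onto {1:c}
drop 3:z onto {0:z}
drop 4:c onto {2:x}
drop 5:x onto {4:c}
ground layer = {0:z, 1:c}
drop-orders for the pieces not yet dropped (sum over which currently-grounded one goes next):
  1 to go: {3} 1  {5} 1
  2 to go: {0,3} 1  {3,5} 2  {4,5} 1
  3 to go: {0,3,5} 3  {2,4,5} 1  {3,4,5} 3
  4 to go: {0,3,4,5} 6  {1,2,4,5} 1  {2,3,4,5} 4
  if 0:z drops first: 5 orders
  if 1:c drops first: 10 orders
heap linearizations: 15

15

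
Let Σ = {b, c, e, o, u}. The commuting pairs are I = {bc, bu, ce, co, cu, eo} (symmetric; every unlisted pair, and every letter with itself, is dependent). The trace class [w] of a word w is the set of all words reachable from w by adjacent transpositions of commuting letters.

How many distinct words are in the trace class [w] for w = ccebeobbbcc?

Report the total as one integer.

660

#0=c has no predecessor
#1=c depends on [0:c]
#2=e has no predecessor
#3=b depends on [2:e]
#4=e depends on [3:b]
#5=o depends on [3:b]
#6=b depends on [4:e, 5:o]
#7=b depends on [6:b]
#8=b depends on [7:b]
#9=c depends on [1:c]
#10=c depends on [9:c]
sources: [0:c, 2:e]
N(rest) = Σ N(rest − s) over sources s of rest; N(one piece) = 1:
  size 1 → [8]=1  [10]=1
  size 2 → [7,8]=1  [8,10]=2  [9,10]=1
  size 3 → [1,9,10]=1  [6,7,8]=1  [7,8,10]=3  [8,9,10]=3
  size 4 → [0,1,9,10]=1  [1,8,9,10]=4  [4,6,7,8]=1  [5,6,7,8]=1  [6,7,8,10]=4  [7,8,9,10]=6
  size 5 → [0,1,8,9,10]=5  [1,7,8,9,10]=10  [4,5,6,7,8]=2  [4,6,7,8,10]=5  [5,6,7,8,10]=5  [6,7,8,9,10]=10
  size 6 → [0,1,7,8,9,10]=15  [1,6,7,8,9,10]=20  [3,4,5,6,7,8]=2  [4,5,6,7,8,10]=12  [4,6,7,8,9,10]=15  [5,6,7,8,9,10]=15
  size 7 → [0,1,6,7,8,9,10]=35  [1,4,6,7,8,9,10]=35  [1,5,6,7,8,9,10]=35  [2,3,4,5,6,7,8]=2  [3,4,5,6,7,8,10]=14  [4,5,6,7,8,9,10]=42
  size 8 → [0,1,4,6,7,8,9,10]=70  [0,1,5,6,7,8,9,10]=70  [1,4,5,6,7,8,9,10]=112  [2,3,4,5,6,7,8,10]=16  [3,4,5,6,7,8,9,10]=56
  size 9 → [0,1,4,5,6,7,8,9,10]=252  [1,3,4,5,6,7,8,9,10]=168  [2,3,4,5,6,7,8,9,10]=72
  first=0(c) contributes 240
  first=2(e) contributes 420
|[w]| = 660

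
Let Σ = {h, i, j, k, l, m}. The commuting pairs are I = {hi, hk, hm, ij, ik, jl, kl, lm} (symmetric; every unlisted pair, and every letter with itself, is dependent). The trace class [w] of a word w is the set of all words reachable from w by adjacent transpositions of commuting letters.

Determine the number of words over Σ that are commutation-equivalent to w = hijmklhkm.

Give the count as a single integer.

55

drop 0:h onto floor
drop 1:i onto floor
drop 2:j onto {0:h}
drop 3:m onto {1:i, 2:j}
drop 4:k onto {3:m}
drop 5:l onto {0:h, 1:i}
drop 6:h onto {2:j, 5:l}
drop 7:k onto {4:k}
drop 8:m onto {7:k}
ground layer = {0:h, 1:i}
drop-orders for the pieces not yet dropped (sum over which currently-grounded one goes next):
  1 to go: {6} 1  {8} 1
  2 to go: {5,6} 1  {6,8} 2  {7,8} 1
  3 to go: {4,7,8} 1  {5,6,8} 3  {6,7,8} 3
  4 to go: {3,4,7,8} 1  {4,6,7,8} 4  {5,6,7,8} 6
  5 to go: {3,4,6,7,8} 5  {4,5,6,7,8} 10
  6 to go: {2,3,4,6,7,8} 5  {3,4,5,6,7,8} 15
  7 to go: {1,3,4,5,6,7,8} 15  {2,3,4,5,6,7,8} 20
  if 0:h drops first: 35 orders
  if 1:i drops first: 20 orders
heap linearizations: 55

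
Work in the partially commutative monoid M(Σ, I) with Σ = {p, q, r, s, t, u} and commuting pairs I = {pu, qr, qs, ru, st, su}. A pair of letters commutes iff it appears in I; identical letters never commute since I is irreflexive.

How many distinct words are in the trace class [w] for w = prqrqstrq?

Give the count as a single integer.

38

#0=p has no predecessor
#1=r depends on [0:p]
#2=q depends on [0:p]
#3=r depends on [1:r]
#4=q depends on [2:q]
#5=s depends on [3:r]
#6=t depends on [3:r, 4:q]
#7=r depends on [5:s, 6:t]
#8=q depends on [6:t]
sources: [0:p]
N(rest) = Σ N(rest − s) over sources s of rest; N(one piece) = 1:
  size 1 → [7]=1  [8]=1
  size 2 → [5,7]=1  [7,8]=2
  size 3 → [5,7,8]=3  [6,7,8]=2
  size 4 → [4,6,7,8]=2  [5,6,7,8]=5
  size 5 → [2,4,6,7,8]=2  [3,5,6,7,8]=5  [4,5,6,7,8]=7
  size 6 → [1,3,5,6,7,8]=5  [2,4,5,6,7,8]=9  [3,4,5,6,7,8]=12
  size 7 → [1,3,4,5,6,7,8]=17  [2,3,4,5,6,7,8]=21
  first=0(p) contributes 38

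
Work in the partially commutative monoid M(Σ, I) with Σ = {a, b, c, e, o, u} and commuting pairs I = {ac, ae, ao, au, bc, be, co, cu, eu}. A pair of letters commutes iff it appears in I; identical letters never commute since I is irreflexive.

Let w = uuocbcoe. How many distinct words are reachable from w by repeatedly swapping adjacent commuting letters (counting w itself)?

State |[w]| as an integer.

21

piece 0:u — minimal
piece 1:u rests on {0:u}
piece 2:o rests on {1:u}
piece 3:c — minimal
piece 4:b rests on {2:o}
piece 5:c rests on {3:c}
piece 6:o rests on {4:b}
piece 7:e rests on {5:c, 6:o}
minimal pieces: {0:u, 3:c}
ways to finish when only these pieces remain (= sum over removing one remaining piece with nothing left below it):
  1 left: {7}→1
  2 left: {5,7}→1  {6,7}→1
  3 left: {3,5,7}→1  {4,6,7}→1  {5,6,7}→2
  4 left: {2,4,6,7}→1  {3,5,6,7}→3  {4,5,6,7}→3
  5 left: {1,2,4,6,7}→1  {2,4,5,6,7}→4  {3,4,5,6,7}→6
  6 left: {0,1,2,4,6,7}→1  {1,2,4,5,6,7}→5  {2,3,4,5,6,7}→10
  placing 0:u first → 15 extensions
  placing 3:c first → 6 extensions
total linear extensions = 21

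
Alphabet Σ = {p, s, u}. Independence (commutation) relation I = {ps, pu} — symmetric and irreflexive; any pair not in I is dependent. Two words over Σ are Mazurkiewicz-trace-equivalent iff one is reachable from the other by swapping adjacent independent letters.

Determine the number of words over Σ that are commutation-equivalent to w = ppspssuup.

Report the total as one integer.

126

0(p) covers ∅
1(p) covers 0:p
2(s) covers ∅
3(p) covers 1:p
4(s) covers 2:s
5(s) covers 4:s
6(u) covers 5:s
7(u) covers 6:u
8(p) covers 3:p
floor of heap: 0:p, 2:s
completions by unplaced set U, small U first (add the entries for U minus each lowest piece of U):
  |U|=1: {7}:1  {8}:1
  |U|=2: {3,8}:1  {6,7}:1  {7,8}:2
  |U|=3: {1,3,8}:1  {3,7,8}:3  {5,6,7}:1  {6,7,8}:3
  |U|=4: {0,1,3,8}:1  {1,3,7,8}:4  {3,6,7,8}:6  {4,5,6,7}:1  {5,6,7,8}:4
  |U|=5: {0,1,3,7,8}:5  {1,3,6,7,8}:10  {2,4,5,6,7}:1  {3,5,6,7,8}:10  {4,5,6,7,8}:5
  |U|=6: {0,1,3,6,7,8}:15  {1,3,5,6,7,8}:20  {2,4,5,6,7,8}:6  {3,4,5,6,7,8}:15
  |U|=7: {0,1,3,5,6,7,8}:35  {1,3,4,5,6,7,8}:35  {2,3,4,5,6,7,8}:21
  start at 0(p): 56
  start at 2(s): 70
sum over floor = 126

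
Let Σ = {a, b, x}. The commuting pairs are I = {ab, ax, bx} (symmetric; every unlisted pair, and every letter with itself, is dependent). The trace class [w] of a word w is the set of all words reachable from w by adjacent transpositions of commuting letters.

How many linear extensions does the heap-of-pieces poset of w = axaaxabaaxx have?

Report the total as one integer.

2310

0(a) covers ∅
1(x) covers ∅
2(a) covers 0:a
3(a) covers 2:a
4(x) covers 1:x
5(a) covers 3:a
6(b) covers ∅
7(a) covers 5:a
8(a) covers 7:a
9(x) covers 4:x
10(x) covers 9:x
floor of heap: 0:a, 1:x, 6:b
completions by unplaced set U, small U first (add the entries for U minus each lowest piece of U):
  |U|=1: {6}:1  {8}:1  {10}:1
  |U|=2: {6,8}:2  {6,10}:2  {7,8}:1  {8,10}:2  {9,10}:1
  |U|=3: {4,9,10}:1  {5,7,8}:1  {6,7,8}:3  {6,8,10}:6  {6,9,10}:3  {7,8,10}:3  {8,9,10}:3
  |U|=4: {1,4,9,10}:1  {3,5,7,8}:1  {4,6,9,10}:4  {4,8,9,10}:4  {5,6,7,8}:4  {5,7,8,10}:4  {6,7,8,10}:12  {6,8,9,10}:12  {7,8,9,10}:6
  |U|=5: {1,4,6,9,10}:5  {1,4,8,9,10}:5  {2,3,5,7,8}:1  {3,5,6,7,8}:5  {3,5,7,8,10}:5  {4,6,8,9,10}:20  {4,7,8,9,10}:10  {5,6,7,8,10}:20  {5,7,8,9,10}:10  {6,7,8,9,10}:30
  |U|=6: {0,2,3,5,7,8}:1  {1,4,6,8,9,10}:30  {1,4,7,8,9,10}:15  {2,3,5,6,7,8}:6  {2,3,5,7,8,10}:6  {3,5,6,7,8,10}:30  {3,5,7,8,9,10}:15  {4,5,7,8,9,10}:20  {4,6,7,8,9,10}:60  {5,6,7,8,9,10}:60
  |U|=7: {0,2,3,5,6,7,8}:7  {0,2,3,5,7,8,10}:7  {1,4,5,7,8,9,10}:35  {1,4,6,7,8,9,10}:105  {2,3,5,6,7,8,10}:42  {2,3,5,7,8,9,10}:21  {3,4,5,7,8,9,10}:35  {3,5,6,7,8,9,10}:105  {4,5,6,7,8,9,10}:140
  |U|=8: {0,2,3,5,6,7,8,10}:56  {0,2,3,5,7,8,9,10}:28  {1,3,4,5,7,8,9,10}:70  {1,4,5,6,7,8,9,10}:280  {2,3,4,5,7,8,9,10}:56  {2,3,5,6,7,8,9,10}:168  {3,4,5,6,7,8,9,10}:280
  |U|=9: {0,2,3,4,5,7,8,9,10}:84  {0,2,3,5,6,7,8,9,10}:252  {1,2,3,4,5,7,8,9,10}:126  {1,3,4,5,6,7,8,9,10}:630  {2,3,4,5,6,7,8,9,10}:504
  start at 0(a): 1260
  start at 1(x): 840
  start at 6(b): 210
sum over floor = 2310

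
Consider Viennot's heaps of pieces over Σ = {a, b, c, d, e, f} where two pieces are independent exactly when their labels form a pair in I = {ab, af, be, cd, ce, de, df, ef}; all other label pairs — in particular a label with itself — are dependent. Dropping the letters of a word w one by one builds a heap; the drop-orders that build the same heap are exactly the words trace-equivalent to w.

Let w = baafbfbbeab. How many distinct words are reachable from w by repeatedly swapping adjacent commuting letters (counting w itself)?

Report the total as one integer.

330

piece 0:b — minimal
piece 1:a — minimal
piece 2:a rests on {1:a}
piece 3:f rests on {0:b}
piece 4:b rests on {3:f}
piece 5:f rests on {4:b}
piece 6:b rests on {5:f}
piece 7:b rests on {6:b}
piece 8:e rests on {2:a}
piece 9:a rests on {8:e}
piece 10:b rests on {7:b}
minimal pieces: {0:b, 1:a}
ways to finish when only these pieces remain (= sum over removing one remaining piece with nothing left below it):
  1 left: {9}→1  {10}→1
  2 left: {7,10}→1  {8,9}→1  {9,10}→2
  3 left: {2,8,9}→1  {6,7,10}→1  {7,9,10}→3  {8,9,10}→3
  4 left: {1,2,8,9}→1  {2,8,9,10}→4  {5,6,7,10}→1  {6,7,9,10}→4  {7,8,9,10}→6
  5 left: {1,2,8,9,10}→5  {2,7,8,9,10}→10  {4,5,6,7,10}→1  {5,6,7,9,10}→5  {6,7,8,9,10}→10
  6 left: {1,2,7,8,9,10}→15  {2,6,7,8,9,10}→20  {3,4,5,6,7,10}→1  {4,5,6,7,9,10}→6  {5,6,7,8,9,10}→15
  7 left: {0,3,4,5,6,7,10}→1  {1,2,6,7,8,9,10}→35  {2,5,6,7,8,9,10}→35  {3,4,5,6,7,9,10}→7  {4,5,6,7,8,9,10}→21
  8 left: {0,3,4,5,6,7,9,10}→8  {1,2,5,6,7,8,9,10}→70  {2,4,5,6,7,8,9,10}→56  {3,4,5,6,7,8,9,10}→28
  9 left: {0,3,4,5,6,7,8,9,10}→36  {1,2,4,5,6,7,8,9,10}→126  {2,3,4,5,6,7,8,9,10}→84
  placing 0:b first → 210 extensions
  placing 1:a first → 120 extensions
total linear extensions = 330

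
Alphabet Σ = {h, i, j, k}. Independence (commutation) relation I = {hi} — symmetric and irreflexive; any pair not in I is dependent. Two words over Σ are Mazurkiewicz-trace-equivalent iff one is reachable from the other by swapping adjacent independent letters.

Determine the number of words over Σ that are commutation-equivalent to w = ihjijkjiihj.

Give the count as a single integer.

piece 0:i — minimal
piece 1:h — minimal
piece 2:j rests on {0:i, 1:h}
piece 3:i rests on {2:j}
piece 4:j rests on {3:i}
piece 5:k rests on {4:j}
piece 6:j rests on {5:k}
piece 7:i rests on {6:j}
piece 8:i rests on {7:i}
piece 9:h rests on {6:j}
piece 10:j rests on {8:i, 9:h}
minimal pieces: {0:i, 1:h}
ways to finish when only these pieces remain (= sum over removing one remaining piece with nothing left below it):
  1 left: {10}→1
  2 left: {8,10}→1  {9,10}→1
  3 left: {7,8,10}→1  {8,9,10}→2
  4 left: {7,8,9,10}→3
  5 left: {6,7,8,9,10}→3
  6 left: {5,6,7,8,9,10}→3
  7 left: {4,5,6,7,8,9,10}→3
  8 left: {3,4,5,6,7,8,9,10}→3
  9 left: {2,3,4,5,6,7,8,9,10}→3
  placing 0:i first → 3 extensions
  placing 1:h first → 3 extensions
total linear extensions = 6

6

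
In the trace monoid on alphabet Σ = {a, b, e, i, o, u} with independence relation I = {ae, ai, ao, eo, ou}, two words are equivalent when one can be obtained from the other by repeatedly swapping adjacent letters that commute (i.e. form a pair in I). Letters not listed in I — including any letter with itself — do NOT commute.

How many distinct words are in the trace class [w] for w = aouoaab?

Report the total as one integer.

#0=a has no predecessor
#1=o has no predecessor
#2=u depends on [0:a]
#3=o depends on [1:o]
#4=a depends on [2:u]
#5=a depends on [4:a]
#6=b depends on [3:o, 5:a]
sources: [0:a, 1:o]
N(rest) = Σ N(rest − s) over sources s of rest; N(one piece) = 1:
  size 1 → [6]=1
  size 2 → [3,6]=1  [5,6]=1
  size 3 → [1,3,6]=1  [3,5,6]=2  [4,5,6]=1
  size 4 → [1,3,5,6]=3  [2,4,5,6]=1  [3,4,5,6]=3
  size 5 → [0,2,4,5,6]=1  [1,3,4,5,6]=6  [2,3,4,5,6]=4
  first=0(a) contributes 10
  first=1(o) contributes 5
|[w]| = 15

15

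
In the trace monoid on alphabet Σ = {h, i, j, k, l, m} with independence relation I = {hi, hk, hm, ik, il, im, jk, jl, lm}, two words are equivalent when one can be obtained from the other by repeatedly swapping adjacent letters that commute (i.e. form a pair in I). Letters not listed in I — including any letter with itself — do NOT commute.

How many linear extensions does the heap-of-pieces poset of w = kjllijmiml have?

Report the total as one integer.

piece 0:k — minimal
piece 1:j — minimal
piece 2:l rests on {0:k}
piece 3:l rests on {2:l}
piece 4:i rests on {1:j}
piece 5:j rests on {4:i}
piece 6:m rests on {0:k, 5:j}
piece 7:i rests on {5:j}
piece 8:m rests on {6:m}
piece 9:l rests on {3:l}
minimal pieces: {0:k, 1:j}
ways to finish when only these pieces remain (= sum over removing one remaining piece with nothing left below it):
  1 left: {7}→1  {8}→1  {9}→1
  2 left: {3,9}→1  {6,8}→1  {7,8}→2  {7,9}→2  {8,9}→2
  3 left: {2,3,9}→1  {3,7,9}→3  {3,8,9}→3  {6,7,8}→3  {6,8,9}→3  {7,8,9}→6
  4 left: {2,3,7,9}→4  {2,3,8,9}→4  {3,6,8,9}→6  {3,7,8,9}→12  {5,6,7,8}→3  {6,7,8,9}→12
  5 left: {2,3,6,8,9}→10  {2,3,7,8,9}→20  {3,6,7,8,9}→30  {4,5,6,7,8}→3  {5,6,7,8,9}→15
  6 left: {0,2,3,6,8,9}→10  {1,4,5,6,7,8}→3  {2,3,6,7,8,9}→60  {3,5,6,7,8,9}→45  {4,5,6,7,8,9}→18
  7 left: {0,2,3,6,7,8,9}→70  {1,4,5,6,7,8,9}→21  {2,3,5,6,7,8,9}→105  {3,4,5,6,7,8,9}→63
  8 left: {0,2,3,5,6,7,8,9}→175  {1,3,4,5,6,7,8,9}→84  {2,3,4,5,6,7,8,9}→168
  placing 0:k first → 252 extensions
  placing 1:j first → 343 extensions
total linear extensions = 595

595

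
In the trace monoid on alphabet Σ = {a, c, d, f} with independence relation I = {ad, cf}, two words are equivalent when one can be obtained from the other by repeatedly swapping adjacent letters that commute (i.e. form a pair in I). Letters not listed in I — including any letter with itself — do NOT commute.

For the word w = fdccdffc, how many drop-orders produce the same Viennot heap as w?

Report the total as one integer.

#0=f has no predecessor
#1=d depends on [0:f]
#2=c depends on [1:d]
#3=c depends on [2:c]
#4=d depends on [3:c]
#5=f depends on [4:d]
#6=f depends on [5:f]
#7=c depends on [4:d]
sources: [0:f]
N(rest) = Σ N(rest − s) over sources s of rest; N(one piece) = 1:
  size 1 → [6]=1  [7]=1
  size 2 → [5,6]=1  [6,7]=2
  size 3 → [5,6,7]=3
  size 4 → [4,5,6,7]=3
  size 5 → [3,4,5,6,7]=3
  size 6 → [2,3,4,5,6,7]=3
  first=0(f) contributes 3

3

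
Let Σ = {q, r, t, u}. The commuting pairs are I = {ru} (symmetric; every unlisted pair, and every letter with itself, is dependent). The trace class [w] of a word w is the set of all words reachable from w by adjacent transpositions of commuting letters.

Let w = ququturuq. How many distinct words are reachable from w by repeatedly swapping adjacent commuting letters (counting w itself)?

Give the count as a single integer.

3

#0=q has no predecessor
#1=u depends on [0:q]
#2=q depends on [1:u]
#3=u depends on [2:q]
#4=t depends on [3:u]
#5=u depends on [4:t]
#6=r depends on [4:t]
#7=u depends on [5:u]
#8=q depends on [6:r, 7:u]
sources: [0:q]
N(rest) = Σ N(rest − s) over sources s of rest; N(one piece) = 1:
  size 1 → [8]=1
  size 2 → [6,8]=1  [7,8]=1
  size 3 → [5,7,8]=1  [6,7,8]=2
  size 4 → [5,6,7,8]=3
  size 5 → [4,5,6,7,8]=3
  size 6 → [3,4,5,6,7,8]=3
  size 7 → [2,3,4,5,6,7,8]=3
  first=0(q) contributes 3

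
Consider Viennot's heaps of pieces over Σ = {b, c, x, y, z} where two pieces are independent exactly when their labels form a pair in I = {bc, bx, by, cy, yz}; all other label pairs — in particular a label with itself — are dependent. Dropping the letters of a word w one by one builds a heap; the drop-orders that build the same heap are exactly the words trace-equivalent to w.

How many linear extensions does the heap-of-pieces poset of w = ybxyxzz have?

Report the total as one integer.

5

drop 0:y onto floor
drop 1:b onto floor
drop 2:x onto {0:y}
drop 3:y onto {2:x}
drop 4:x onto {3:y}
drop 5:z onto {1:b, 4:x}
drop 6:z onto {5:z}
ground layer = {0:y, 1:b}
drop-orders for the pieces not yet dropped (sum over which currently-grounded one goes next):
  1 to go: {6} 1
  2 to go: {5,6} 1
  3 to go: {1,5,6} 1  {4,5,6} 1
  4 to go: {1,4,5,6} 2  {3,4,5,6} 1
  5 to go: {1,3,4,5,6} 3  {2,3,4,5,6} 1
  if 0:y drops first: 4 orders
  if 1:b drops first: 1 orders
heap linearizations: 5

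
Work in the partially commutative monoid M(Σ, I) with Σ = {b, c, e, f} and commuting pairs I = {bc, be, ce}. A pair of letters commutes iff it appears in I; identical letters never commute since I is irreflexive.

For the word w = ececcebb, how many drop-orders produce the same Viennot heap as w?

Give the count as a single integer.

560

0(e) covers ∅
1(c) covers ∅
2(e) covers 0:e
3(c) covers 1:c
4(c) covers 3:c
5(e) covers 2:e
6(b) covers ∅
7(b) covers 6:b
floor of heap: 0:e, 1:c, 6:b
completions by unplaced set U, small U first (add the entries for U minus each lowest piece of U):
  |U|=1: {4}:1  {5}:1  {7}:1
  |U|=2: {2,5}:1  {3,4}:1  {4,5}:2  {4,7}:2  {5,7}:2  {6,7}:1
  |U|=3: {0,2,5}:1  {1,3,4}:1  {2,4,5}:3  {2,5,7}:3  {3,4,5}:3  {3,4,7}:3  {4,5,7}:6  {4,6,7}:3  {5,6,7}:3
  |U|=4: {0,2,4,5}:4  {0,2,5,7}:4  {1,3,4,5}:4  {1,3,4,7}:4  {2,3,4,5}:6  {2,4,5,7}:12  {2,5,6,7}:6  {3,4,5,7}:12  {3,4,6,7}:6  {4,5,6,7}:12
  |U|=5: {0,2,3,4,5}:10  {0,2,4,5,7}:20  {0,2,5,6,7}:10  {1,2,3,4,5}:10  {1,3,4,5,7}:20  {1,3,4,6,7}:10  {2,3,4,5,7}:30  {2,4,5,6,7}:30  {3,4,5,6,7}:30
  |U|=6: {0,1,2,3,4,5}:20  {0,2,3,4,5,7}:60  {0,2,4,5,6,7}:60  {1,2,3,4,5,7}:60  {1,3,4,5,6,7}:60  {2,3,4,5,6,7}:90
  start at 0(e): 210
  start at 1(c): 210
  start at 6(b): 140
sum over floor = 560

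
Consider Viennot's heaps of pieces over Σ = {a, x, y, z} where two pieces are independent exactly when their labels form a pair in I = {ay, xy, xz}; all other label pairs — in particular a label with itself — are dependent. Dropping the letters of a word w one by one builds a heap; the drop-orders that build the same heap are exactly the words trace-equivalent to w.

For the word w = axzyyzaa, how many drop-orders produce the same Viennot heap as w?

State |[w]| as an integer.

5

#0=a has no predecessor
#1=x depends on [0:a]
#2=z depends on [0:a]
#3=y depends on [2:z]
#4=y depends on [3:y]
#5=z depends on [4:y]
#6=a depends on [1:x, 5:z]
#7=a depends on [6:a]
sources: [0:a]
N(rest) = Σ N(rest − s) over sources s of rest; N(one piece) = 1:
  size 1 → [7]=1
  size 2 → [6,7]=1
  size 3 → [1,6,7]=1  [5,6,7]=1
  size 4 → [1,5,6,7]=2  [4,5,6,7]=1
  size 5 → [1,4,5,6,7]=3  [3,4,5,6,7]=1
  size 6 → [1,3,4,5,6,7]=4  [2,3,4,5,6,7]=1
  first=0(a) contributes 5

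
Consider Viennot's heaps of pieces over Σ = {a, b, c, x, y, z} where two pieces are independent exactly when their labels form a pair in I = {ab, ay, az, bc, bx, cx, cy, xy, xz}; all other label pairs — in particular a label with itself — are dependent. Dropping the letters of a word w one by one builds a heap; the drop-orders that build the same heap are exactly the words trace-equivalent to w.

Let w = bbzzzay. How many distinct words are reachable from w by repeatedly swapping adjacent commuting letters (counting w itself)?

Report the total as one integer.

7

0(b) covers ∅
1(b) covers 0:b
2(z) covers 1:b
3(z) covers 2:z
4(z) covers 3:z
5(a) covers ∅
6(y) covers 4:z
floor of heap: 0:b, 5:a
completions by unplaced set U, small U first (add the entries for U minus each lowest piece of U):
  |U|=1: {5}:1  {6}:1
  |U|=2: {4,6}:1  {5,6}:2
  |U|=3: {3,4,6}:1  {4,5,6}:3
  |U|=4: {2,3,4,6}:1  {3,4,5,6}:4
  |U|=5: {1,2,3,4,6}:1  {2,3,4,5,6}:5
  start at 0(b): 6
  start at 5(a): 1
sum over floor = 7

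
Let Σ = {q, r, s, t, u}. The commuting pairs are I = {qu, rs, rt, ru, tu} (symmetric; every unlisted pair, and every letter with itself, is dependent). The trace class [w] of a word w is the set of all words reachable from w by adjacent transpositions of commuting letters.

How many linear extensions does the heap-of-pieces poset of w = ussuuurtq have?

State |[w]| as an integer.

piece 0:u — minimal
piece 1:s rests on {0:u}
piece 2:s rests on {1:s}
piece 3:u rests on {2:s}
piece 4:u rests on {3:u}
piece 5:u rests on {4:u}
piece 6:r — minimal
piece 7:t rests on {2:s}
piece 8:q rests on {6:r, 7:t}
minimal pieces: {0:u, 6:r}
ways to finish when only these pieces remain (= sum over removing one remaining piece with nothing left below it):
  1 left: {5}→1  {8}→1
  2 left: {4,5}→1  {5,8}→2  {6,8}→1  {7,8}→1
  3 left: {3,4,5}→1  {4,5,8}→3  {5,6,8}→3  {5,7,8}→3  {6,7,8}→2
  4 left: {3,4,5,8}→4  {4,5,6,8}→6  {4,5,7,8}→6  {5,6,7,8}→8
  5 left: {3,4,5,6,8}→10  {3,4,5,7,8}→10  {4,5,6,7,8}→20
  6 left: {2,3,4,5,7,8}→10  {3,4,5,6,7,8}→40
  7 left: {1,2,3,4,5,7,8}→10  {2,3,4,5,6,7,8}→50
  placing 0:u first → 60 extensions
  placing 6:r first → 10 extensions
total linear extensions = 70

70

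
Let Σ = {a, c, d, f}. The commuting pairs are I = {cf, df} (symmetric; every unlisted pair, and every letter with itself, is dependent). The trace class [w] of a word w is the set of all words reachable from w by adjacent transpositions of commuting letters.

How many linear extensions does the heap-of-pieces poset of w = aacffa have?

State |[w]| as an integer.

3

piece 0:a — minimal
piece 1:a rests on {0:a}
piece 2:c rests on {1:a}
piece 3:f rests on {1:a}
piece 4:f rests on {3:f}
piece 5:a rests on {2:c, 4:f}
minimal pieces: {0:a}
ways to finish when only these pieces remain (= sum over removing one remaining piece with nothing left below it):
  1 left: {5}→1
  2 left: {2,5}→1  {4,5}→1
  3 left: {2,4,5}→2  {3,4,5}→1
  4 left: {2,3,4,5}→3
  placing 0:a first → 3 extensions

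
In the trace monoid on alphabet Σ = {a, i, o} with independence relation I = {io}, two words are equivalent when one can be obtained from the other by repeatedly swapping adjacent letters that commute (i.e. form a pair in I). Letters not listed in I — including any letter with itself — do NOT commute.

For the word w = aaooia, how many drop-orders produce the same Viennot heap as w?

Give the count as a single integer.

3

piece 0:a — minimal
piece 1:a rests on {0:a}
piece 2:o rests on {1:a}
piece 3:o rests on {2:o}
piece 4:i rests on {1:a}
piece 5:a rests on {3:o, 4:i}
minimal pieces: {0:a}
ways to finish when only these pieces remain (= sum over removing one remaining piece with nothing left below it):
  1 left: {5}→1
  2 left: {3,5}→1  {4,5}→1
  3 left: {2,3,5}→1  {3,4,5}→2
  4 left: {2,3,4,5}→3
  placing 0:a first → 3 extensions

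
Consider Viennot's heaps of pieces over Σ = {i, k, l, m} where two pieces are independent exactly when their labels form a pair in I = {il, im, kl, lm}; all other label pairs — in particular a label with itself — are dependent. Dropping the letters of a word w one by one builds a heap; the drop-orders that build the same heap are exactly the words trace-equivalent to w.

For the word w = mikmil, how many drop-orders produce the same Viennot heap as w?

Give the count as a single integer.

24

0(m) covers ∅
1(i) covers ∅
2(k) covers 0:m, 1:i
3(m) covers 2:k
4(i) covers 2:k
5(l) covers ∅
floor of heap: 0:m, 1:i, 5:l
completions by unplaced set U, small U first (add the entries for U minus each lowest piece of U):
  |U|=1: {3}:1  {4}:1  {5}:1
  |U|=2: {3,4}:2  {3,5}:2  {4,5}:2
  |U|=3: {2,3,4}:2  {3,4,5}:6
  |U|=4: {0,2,3,4}:2  {1,2,3,4}:2  {2,3,4,5}:8
  start at 0(m): 10
  start at 1(i): 10
  start at 5(l): 4
sum over floor = 24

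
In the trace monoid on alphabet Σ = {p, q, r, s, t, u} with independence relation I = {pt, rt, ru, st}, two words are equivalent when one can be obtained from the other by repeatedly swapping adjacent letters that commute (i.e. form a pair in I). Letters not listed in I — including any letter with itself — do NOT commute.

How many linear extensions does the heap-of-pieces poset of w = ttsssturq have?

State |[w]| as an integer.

#0=t has no predecessor
#1=t depends on [0:t]
#2=s has no predecessor
#3=s depends on [2:s]
#4=s depends on [3:s]
#5=t depends on [1:t]
#6=u depends on [4:s, 5:t]
#7=r depends on [4:s]
#8=q depends on [6:u, 7:r]
sources: [0:t, 2:s]
N(rest) = Σ N(rest − s) over sources s of rest; N(one piece) = 1:
  size 1 → [8]=1
  size 2 → [6,8]=1  [7,8]=1
  size 3 → [5,6,8]=1  [6,7,8]=2
  size 4 → [1,5,6,8]=1  [4,6,7,8]=2  [5,6,7,8]=3
  size 5 → [0,1,5,6,8]=1  [1,5,6,7,8]=4  [3,4,6,7,8]=2  [4,5,6,7,8]=5
  size 6 → [0,1,5,6,7,8]=5  [1,4,5,6,7,8]=9  [2,3,4,6,7,8]=2  [3,4,5,6,7,8]=7
  size 7 → [0,1,4,5,6,7,8]=14  [1,3,4,5,6,7,8]=16  [2,3,4,5,6,7,8]=9
  first=0(t) contributes 25
  first=2(s) contributes 30
|[w]| = 55

55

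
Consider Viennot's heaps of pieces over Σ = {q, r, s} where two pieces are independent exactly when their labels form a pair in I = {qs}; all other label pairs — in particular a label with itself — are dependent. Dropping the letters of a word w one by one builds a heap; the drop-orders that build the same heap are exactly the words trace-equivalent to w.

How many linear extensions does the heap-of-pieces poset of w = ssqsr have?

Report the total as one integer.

4

#0=s has no predecessor
#1=s depends on [0:s]
#2=q has no predecessor
#3=s depends on [1:s]
#4=r depends on [2:q, 3:s]
sources: [0:s, 2:q]
N(rest) = Σ N(rest − s) over sources s of rest; N(one piece) = 1:
  size 1 → [4]=1
  size 2 → [2,4]=1  [3,4]=1
  size 3 → [1,3,4]=1  [2,3,4]=2
  first=0(s) contributes 3
  first=2(q) contributes 1
|[w]| = 4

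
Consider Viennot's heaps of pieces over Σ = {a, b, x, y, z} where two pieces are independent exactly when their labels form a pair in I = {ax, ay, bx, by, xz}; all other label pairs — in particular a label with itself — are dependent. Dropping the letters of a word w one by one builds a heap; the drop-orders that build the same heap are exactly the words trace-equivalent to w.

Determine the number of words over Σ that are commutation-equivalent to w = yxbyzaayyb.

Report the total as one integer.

40

#0=y has no predecessor
#1=x depends on [0:y]
#2=b has no predecessor
#3=y depends on [1:x]
#4=z depends on [2:b, 3:y]
#5=a depends on [4:z]
#6=a depends on [5:a]
#7=y depends on [4:z]
#8=y depends on [7:y]
#9=b depends on [6:a]
sources: [0:y, 2:b]
N(rest) = Σ N(rest − s) over sources s of rest; N(one piece) = 1:
  size 1 → [8]=1  [9]=1
  size 2 → [6,9]=1  [7,8]=1  [8,9]=2
  size 3 → [5,6,9]=1  [6,8,9]=3  [7,8,9]=3
  size 4 → [5,6,8,9]=4  [6,7,8,9]=6
  size 5 → [5,6,7,8,9]=10
  size 6 → [4,5,6,7,8,9]=10
  size 7 → [2,4,5,6,7,8,9]=10  [3,4,5,6,7,8,9]=10
  size 8 → [1,3,4,5,6,7,8,9]=10  [2,3,4,5,6,7,8,9]=20
  first=0(y) contributes 30
  first=2(b) contributes 10
|[w]| = 40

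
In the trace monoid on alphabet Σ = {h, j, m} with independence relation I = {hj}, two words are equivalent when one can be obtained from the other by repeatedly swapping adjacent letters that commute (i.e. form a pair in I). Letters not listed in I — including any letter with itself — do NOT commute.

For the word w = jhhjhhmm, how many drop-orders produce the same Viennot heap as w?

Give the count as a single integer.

15

#0=j has no predecessor
#1=h has no predecessor
#2=h depends on [1:h]
#3=j depends on [0:j]
#4=h depends on [2:h]
#5=h depends on [4:h]
#6=m depends on [3:j, 5:h]
#7=m depends on [6:m]
sources: [0:j, 1:h]
N(rest) = Σ N(rest − s) over sources s of rest; N(one piece) = 1:
  size 1 → [7]=1
  size 2 → [6,7]=1
  size 3 → [3,6,7]=1  [5,6,7]=1
  size 4 → [0,3,6,7]=1  [3,5,6,7]=2  [4,5,6,7]=1
  size 5 → [0,3,5,6,7]=3  [2,4,5,6,7]=1  [3,4,5,6,7]=3
  size 6 → [0,3,4,5,6,7]=6  [1,2,4,5,6,7]=1  [2,3,4,5,6,7]=4
  first=0(j) contributes 5
  first=1(h) contributes 10
|[w]| = 15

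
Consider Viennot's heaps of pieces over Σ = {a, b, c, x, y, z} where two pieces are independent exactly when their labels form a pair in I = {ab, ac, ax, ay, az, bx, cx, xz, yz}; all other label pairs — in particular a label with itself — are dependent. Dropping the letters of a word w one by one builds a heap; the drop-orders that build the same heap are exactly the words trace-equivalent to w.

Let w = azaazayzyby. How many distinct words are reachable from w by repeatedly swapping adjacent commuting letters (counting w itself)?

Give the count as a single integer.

3300

0(a) covers ∅
1(z) covers ∅
2(a) covers 0:a
3(a) covers 2:a
4(z) covers 1:z
5(a) covers 3:a
6(y) covers ∅
7(z) covers 4:z
8(y) covers 6:y
9(b) covers 7:z, 8:y
10(y) covers 9:b
floor of heap: 0:a, 1:z, 6:y
completions by unplaced set U, small U first (add the entries for U minus each lowest piece of U):
  |U|=1: {5}:1  {10}:1
  |U|=2: {3,5}:1  {5,10}:2  {9,10}:1
  |U|=3: {2,3,5}:1  {3,5,10}:3  {5,9,10}:3  {7,9,10}:1  {8,9,10}:1
  |U|=4: {0,2,3,5}:1  {2,3,5,10}:4  {3,5,9,10}:6  {4,7,9,10}:1  {5,7,9,10}:4  {5,8,9,10}:4  {6,8,9,10}:1  {7,8,9,10}:2
  |U|=5: {0,2,3,5,10}:5  {1,4,7,9,10}:1  {2,3,5,9,10}:10  {3,5,7,9,10}:10  {3,5,8,9,10}:10  {4,5,7,9,10}:5  {4,7,8,9,10}:3  {5,6,8,9,10}:5  {5,7,8,9,10}:10  {6,7,8,9,10}:3
  |U|=6: {0,2,3,5,9,10}:15  {1,4,5,7,9,10}:6  {1,4,7,8,9,10}:4  {2,3,5,7,9,10}:20  {2,3,5,8,9,10}:20  {3,4,5,7,9,10}:15  {3,5,6,8,9,10}:15  {3,5,7,8,9,10}:30  {4,5,7,8,9,10}:18  {4,6,7,8,9,10}:6  {5,6,7,8,9,10}:18
  |U|=7: {0,2,3,5,7,9,10}:35  {0,2,3,5,8,9,10}:35  {1,3,4,5,7,9,10}:21  {1,4,5,7,8,9,10}:28  {1,4,6,7,8,9,10}:10  {2,3,4,5,7,9,10}:35  {2,3,5,6,8,9,10}:35  {2,3,5,7,8,9,10}:70  {3,4,5,7,8,9,10}:63  {3,5,6,7,8,9,10}:63  {4,5,6,7,8,9,10}:42
  |U|=8: {0,2,3,4,5,7,9,10}:70  {0,2,3,5,6,8,9,10}:70  {0,2,3,5,7,8,9,10}:140  {1,2,3,4,5,7,9,10}:56  {1,3,4,5,7,8,9,10}:112  {1,4,5,6,7,8,9,10}:80  {2,3,4,5,7,8,9,10}:168  {2,3,5,6,7,8,9,10}:168  {3,4,5,6,7,8,9,10}:168
  |U|=9: {0,1,2,3,4,5,7,9,10}:126  {0,2,3,4,5,7,8,9,10}:378  {0,2,3,5,6,7,8,9,10}:378  {1,2,3,4,5,7,8,9,10}:336  {1,3,4,5,6,7,8,9,10}:360  {2,3,4,5,6,7,8,9,10}:504
  start at 0(a): 1200
  start at 1(z): 1260
  start at 6(y): 840
sum over floor = 3300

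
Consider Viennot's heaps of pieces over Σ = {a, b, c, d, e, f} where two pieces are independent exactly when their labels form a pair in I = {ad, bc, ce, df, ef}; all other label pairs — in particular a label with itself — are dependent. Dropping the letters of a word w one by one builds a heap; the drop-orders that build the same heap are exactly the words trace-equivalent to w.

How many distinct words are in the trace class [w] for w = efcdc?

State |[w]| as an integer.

piece 0:e — minimal
piece 1:f — minimal
piece 2:c rests on {1:f}
piece 3:d rests on {0:e, 2:c}
piece 4:c rests on {3:d}
minimal pieces: {0:e, 1:f}
ways to finish when only these pieces remain (= sum over removing one remaining piece with nothing left below it):
  1 left: {4}→1
  2 left: {3,4}→1
  3 left: {0,3,4}→1  {2,3,4}→1
  placing 0:e first → 1 extensions
  placing 1:f first → 2 extensions
total linear extensions = 3

3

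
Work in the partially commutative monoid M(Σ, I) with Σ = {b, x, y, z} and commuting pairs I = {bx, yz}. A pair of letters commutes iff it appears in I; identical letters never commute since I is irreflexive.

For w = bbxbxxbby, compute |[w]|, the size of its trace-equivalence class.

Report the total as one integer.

56

#0=b has no predecessor
#1=b depends on [0:b]
#2=x has no predecessor
#3=b depends on [1:b]
#4=x depends on [2:x]
#5=x depends on [4:x]
#6=b depends on [3:b]
#7=b depends on [6:b]
#8=y depends on [5:x, 7:b]
sources: [0:b, 2:x]
N(rest) = Σ N(rest − s) over sources s of rest; N(one piece) = 1:
  size 1 → [8]=1
  size 2 → [5,8]=1  [7,8]=1
  size 3 → [4,5,8]=1  [5,7,8]=2  [6,7,8]=1
  size 4 → [2,4,5,8]=1  [3,6,7,8]=1  [4,5,7,8]=3  [5,6,7,8]=3
  size 5 → [1,3,6,7,8]=1  [2,4,5,7,8]=4  [3,5,6,7,8]=4  [4,5,6,7,8]=6
  size 6 → [0,1,3,6,7,8]=1  [1,3,5,6,7,8]=5  [2,4,5,6,7,8]=10  [3,4,5,6,7,8]=10
  size 7 → [0,1,3,5,6,7,8]=6  [1,3,4,5,6,7,8]=15  [2,3,4,5,6,7,8]=20
  first=0(b) contributes 35
  first=2(x) contributes 21
|[w]| = 56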